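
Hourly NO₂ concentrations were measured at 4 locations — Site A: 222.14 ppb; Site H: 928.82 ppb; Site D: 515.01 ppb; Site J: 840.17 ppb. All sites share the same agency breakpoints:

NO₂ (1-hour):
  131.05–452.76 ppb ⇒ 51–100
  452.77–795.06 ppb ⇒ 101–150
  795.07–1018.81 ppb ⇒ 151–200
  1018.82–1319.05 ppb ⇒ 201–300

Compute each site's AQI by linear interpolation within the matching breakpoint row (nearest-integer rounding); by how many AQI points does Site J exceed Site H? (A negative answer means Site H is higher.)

-19

Site A: 222.14 lies in 131.05–452.76, so I_lo=51, I_hi=100, C_lo=131.05, C_hi=452.76.
(100−51)/(452.76−131.05) × (222.14−131.05) + 51 = 49/321.71 × 91.09 + 51 ≈ 64.87 → 65.
Site H: 928.82 lies in 795.07–1018.81, so I_lo=151, I_hi=200, C_lo=795.07, C_hi=1018.81.
(200−151)/(1018.81−795.07) × (928.82−795.07) + 151 = 49/223.74 × 133.75 + 151 ≈ 180.29 → 180.
Site D: row 452.77–795.06 (AQI 101–150). (150−101)·(515.01−452.77)/(795.06−452.77) + 101 = 49·62.24/342.29 + 101 ≈ 109.91 → 110.
Site J 840.17: bracket 795.07–1018.81 → index 151–200; slope 49/223.74, offset 45.10.
AQI = 151 + 49/223.74·45.10 ≈ 160.88 ⇒ 161.
AQIs: Site A=65, Site H=180, Site D=110, Site J=161. Site J (161) − Site H (180) = -19.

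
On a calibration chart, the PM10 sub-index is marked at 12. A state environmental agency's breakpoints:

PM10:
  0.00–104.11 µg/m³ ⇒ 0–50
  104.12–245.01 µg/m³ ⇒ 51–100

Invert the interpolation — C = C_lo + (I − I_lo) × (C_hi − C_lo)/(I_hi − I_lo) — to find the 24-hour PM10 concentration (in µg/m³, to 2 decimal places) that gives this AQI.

24.99

AQI 12 lies in the 0–50 band, which corresponds to 0.00–104.11 µg/m³.
C = 0.00 + (12−0)×(104.11−0.00)/(50−0) = 0.00 + 12×104.11/50 ≈ 24.9864 µg/m³ → 24.99 µg/m³ to 2 dp.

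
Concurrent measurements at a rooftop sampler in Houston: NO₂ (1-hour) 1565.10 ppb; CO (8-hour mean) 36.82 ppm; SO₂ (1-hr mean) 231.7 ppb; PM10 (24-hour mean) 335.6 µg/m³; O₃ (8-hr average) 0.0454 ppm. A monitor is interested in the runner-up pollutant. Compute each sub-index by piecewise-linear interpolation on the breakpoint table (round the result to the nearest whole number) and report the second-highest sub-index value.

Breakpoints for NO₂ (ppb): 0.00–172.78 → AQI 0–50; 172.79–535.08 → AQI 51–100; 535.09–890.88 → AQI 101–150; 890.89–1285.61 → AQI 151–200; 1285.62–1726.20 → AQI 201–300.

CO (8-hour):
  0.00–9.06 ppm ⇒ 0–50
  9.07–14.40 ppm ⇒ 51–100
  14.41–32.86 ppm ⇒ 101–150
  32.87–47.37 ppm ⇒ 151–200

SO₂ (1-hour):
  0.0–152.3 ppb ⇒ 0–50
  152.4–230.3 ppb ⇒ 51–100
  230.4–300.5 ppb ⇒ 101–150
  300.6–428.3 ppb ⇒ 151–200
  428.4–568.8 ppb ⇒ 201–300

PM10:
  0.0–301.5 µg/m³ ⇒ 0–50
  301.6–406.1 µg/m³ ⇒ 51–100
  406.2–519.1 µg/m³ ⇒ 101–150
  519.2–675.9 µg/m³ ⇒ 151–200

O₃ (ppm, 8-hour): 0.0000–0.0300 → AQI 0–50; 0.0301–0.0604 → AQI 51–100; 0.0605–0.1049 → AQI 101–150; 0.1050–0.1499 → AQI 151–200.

164

NO₂: 1565.10 lies in 1285.62–1726.20, so I_lo=201, I_hi=300, C_lo=1285.62, C_hi=1726.20.
(300−201)/(1726.20−1285.62) × (1565.10−1285.62) + 201 = 99/440.58 × 279.48 + 201 ≈ 263.80 → 264.
CO: 36.82 lies in 32.87–47.37, so I_lo=151, I_hi=200, C_lo=32.87, C_hi=47.37.
(200−151)/(47.37−32.87) × (36.82−32.87) + 151 = 49/14.50 × 3.95 + 151 ≈ 164.35 → 164.
SO₂: 231.7 lies in 230.4–300.5, so I_lo=101, I_hi=150, C_lo=230.4, C_hi=300.5.
(150−101)/(300.5−230.4) × (231.7−230.4) + 101 = 49/70.1 × 1.3 + 101 ≈ 101.91 → 102.
PM10 335.6: bracket 301.6–406.1 → index 51–100; slope 49/104.5, offset 34.0.
AQI = 51 + 49/104.5·34.0 ≈ 66.94 ⇒ 67.
O₃: 0.0454 lies in 0.0301–0.0604, so I_lo=51, I_hi=100, C_lo=0.0301, C_hi=0.0604.
(100−51)/(0.0604−0.0301) × (0.0454−0.0301) + 51 = 49/0.0303 × 0.0153 + 51 ≈ 75.74 → 76.
Sub-indices: NO₂→264, CO→164, SO₂→102, PM10→67, O₃→76. Ranked high→low: 264, 164, 102, 76, 67. Second-highest sub-index = 164.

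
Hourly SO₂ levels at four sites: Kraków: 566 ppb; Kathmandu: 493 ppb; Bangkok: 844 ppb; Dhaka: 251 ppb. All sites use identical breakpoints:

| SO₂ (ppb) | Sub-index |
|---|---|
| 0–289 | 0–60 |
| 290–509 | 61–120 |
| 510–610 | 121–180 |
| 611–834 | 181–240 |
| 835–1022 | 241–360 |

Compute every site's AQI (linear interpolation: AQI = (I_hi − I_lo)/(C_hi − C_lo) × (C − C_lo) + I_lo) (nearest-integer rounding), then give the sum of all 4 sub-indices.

Kraków: row 510–610 (AQI 121–180). (180−121)·(566−510)/(610−510) + 121 = 59·56/100 + 121 ≈ 154.04 → 154.
Kathmandu 493: bracket 290–509 → index 61–120; slope 59/219, offset 203.
AQI = 61 + 59/219·203 ≈ 115.69 ⇒ 116.
Bangkok 844: bracket 835–1022 → index 241–360; slope 119/187, offset 9.
AQI = 241 + 119/187·9 ≈ 246.73 ⇒ 247.
Dhaka: 251 lies in 0–289, so I_lo=0, I_hi=60, C_lo=0, C_hi=289.
(60−0)/(289−0) × (251−0) + 0 = 60/289 × 251 + 0 ≈ 52.11 → 52.
AQIs: Kraków=154, Kathmandu=116, Bangkok=247, Dhaka=52. Sum = 154 + 116 + 247 + 52 = 569.

569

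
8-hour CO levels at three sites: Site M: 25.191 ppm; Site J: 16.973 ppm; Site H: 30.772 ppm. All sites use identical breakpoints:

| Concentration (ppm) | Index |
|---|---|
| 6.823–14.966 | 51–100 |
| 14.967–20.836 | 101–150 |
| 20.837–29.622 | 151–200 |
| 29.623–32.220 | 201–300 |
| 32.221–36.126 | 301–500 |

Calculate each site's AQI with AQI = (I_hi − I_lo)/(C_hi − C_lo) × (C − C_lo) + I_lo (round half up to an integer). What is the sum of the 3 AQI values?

538

Site M: 25.191 lies in 20.837–29.622, so I_lo=151, I_hi=200, C_lo=20.837, C_hi=29.622.
(200−151)/(29.622−20.837) × (25.191−20.837) + 151 = 49/8.785 × 4.354 + 151 ≈ 175.29 → 175.
Site J: row 14.967–20.836 (AQI 101–150). (150−101)·(16.973−14.967)/(20.836−14.967) + 101 = 49·2.006/5.869 + 101 ≈ 117.75 → 118.
Site H: 30.772 ∈ [29.623, 32.220] ↔ index [201, 300].
201 + (30.772−29.623)·(300−201)/(32.220−29.623) = 201 + 1.149·99/2.597 ≈ 244.80, so AQI = 245.
AQIs: Site M=175, Site J=118, Site H=245. Sum = 175 + 118 + 245 = 538.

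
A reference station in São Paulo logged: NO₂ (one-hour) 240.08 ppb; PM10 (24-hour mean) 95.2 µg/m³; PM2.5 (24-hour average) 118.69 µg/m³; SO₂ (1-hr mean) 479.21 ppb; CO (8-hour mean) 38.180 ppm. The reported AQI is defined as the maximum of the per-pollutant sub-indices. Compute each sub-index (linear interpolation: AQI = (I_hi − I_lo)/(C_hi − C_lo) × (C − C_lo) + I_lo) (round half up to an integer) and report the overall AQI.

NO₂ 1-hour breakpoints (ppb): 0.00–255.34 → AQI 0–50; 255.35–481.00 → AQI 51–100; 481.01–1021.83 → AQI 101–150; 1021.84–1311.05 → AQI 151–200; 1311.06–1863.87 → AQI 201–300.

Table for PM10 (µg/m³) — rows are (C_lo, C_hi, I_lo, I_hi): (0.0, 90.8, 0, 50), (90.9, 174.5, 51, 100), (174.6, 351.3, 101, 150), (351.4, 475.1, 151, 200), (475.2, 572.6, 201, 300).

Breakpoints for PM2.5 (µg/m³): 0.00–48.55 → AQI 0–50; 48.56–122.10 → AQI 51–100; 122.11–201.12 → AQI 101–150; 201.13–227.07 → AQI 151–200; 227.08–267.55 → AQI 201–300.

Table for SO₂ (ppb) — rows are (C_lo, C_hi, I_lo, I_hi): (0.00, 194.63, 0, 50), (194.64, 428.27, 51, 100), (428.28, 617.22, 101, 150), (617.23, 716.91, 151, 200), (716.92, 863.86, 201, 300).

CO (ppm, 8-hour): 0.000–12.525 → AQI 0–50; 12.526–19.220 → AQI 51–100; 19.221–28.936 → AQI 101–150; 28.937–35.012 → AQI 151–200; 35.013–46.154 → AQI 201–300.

229

NO₂: 240.08 ∈ [0.00, 255.34] ↔ index [0, 50].
0 + (240.08−0.00)·(50−0)/(255.34−0.00) = 0 + 240.08·50/255.34 ≈ 47.01, so AQI = 47.
PM10 95.2: bracket 90.9–174.5 → index 51–100; slope 49/83.6, offset 4.3.
AQI = 51 + 49/83.6·4.3 ≈ 53.52 ⇒ 54.
PM2.5: 118.69 lies in 48.56–122.10, so I_lo=51, I_hi=100, C_lo=48.56, C_hi=122.10.
(100−51)/(122.10−48.56) × (118.69−48.56) + 51 = 49/73.54 × 70.13 + 51 ≈ 97.73 → 98.
SO₂: 479.21 lies in 428.28–617.22, so I_lo=101, I_hi=150, C_lo=428.28, C_hi=617.22.
(150−101)/(617.22−428.28) × (479.21−428.28) + 101 = 49/188.94 × 50.93 + 101 ≈ 114.21 → 114.
CO: 38.180 lies in 35.013–46.154, so I_lo=201, I_hi=300, C_lo=35.013, C_hi=46.154.
(300−201)/(46.154−35.013) × (38.180−35.013) + 201 = 99/11.141 × 3.167 + 201 ≈ 229.14 → 229.
Sub-indices: NO₂→47, PM10→54, PM2.5→98, SO₂→114, CO→229. Overall AQI = max = 229; dominant pollutant is CO.
AQI 229: Very Unhealthy.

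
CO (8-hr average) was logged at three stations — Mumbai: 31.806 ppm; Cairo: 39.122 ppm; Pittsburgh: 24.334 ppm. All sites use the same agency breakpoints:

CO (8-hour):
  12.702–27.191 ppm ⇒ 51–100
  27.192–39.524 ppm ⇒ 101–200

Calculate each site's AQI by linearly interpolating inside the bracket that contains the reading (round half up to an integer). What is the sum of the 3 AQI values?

425

Mumbai: 31.806 ∈ [27.192, 39.524] ↔ index [101, 200].
101 + (31.806−27.192)·(200−101)/(39.524−27.192) = 101 + 4.614·99/12.332 ≈ 138.04, so AQI = 138.
Cairo 39.122: bracket 27.192–39.524 → index 101–200; slope 99/12.332, offset 11.930.
AQI = 101 + 99/12.332·11.930 ≈ 196.77 ⇒ 197.
Pittsburgh: row 12.702–27.191 (AQI 51–100). (100−51)·(24.334−12.702)/(27.191−12.702) + 51 = 49·11.632/14.489 + 51 ≈ 90.34 → 90.
AQIs: Mumbai=138, Cairo=197, Pittsburgh=90. Sum = 138 + 197 + 90 = 425.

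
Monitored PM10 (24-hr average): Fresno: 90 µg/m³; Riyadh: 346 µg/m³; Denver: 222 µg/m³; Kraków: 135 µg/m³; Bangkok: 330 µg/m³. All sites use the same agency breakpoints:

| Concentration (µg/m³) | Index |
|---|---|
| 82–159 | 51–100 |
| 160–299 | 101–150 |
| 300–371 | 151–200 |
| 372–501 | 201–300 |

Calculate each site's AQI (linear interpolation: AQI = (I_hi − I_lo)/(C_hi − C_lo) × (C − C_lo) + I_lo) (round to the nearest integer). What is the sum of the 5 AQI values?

619

Fresno 90: bracket 82–159 → index 51–100; slope 49/77, offset 8.
AQI = 51 + 49/77·8 ≈ 56.09 ⇒ 56.
Riyadh: row 300–371 (AQI 151–200). (200−151)·(346−300)/(371−300) + 151 = 49·46/71 + 151 ≈ 182.75 → 183.
Denver: 222 lies in 160–299, so I_lo=101, I_hi=150, C_lo=160, C_hi=299.
(150−101)/(299−160) × (222−160) + 101 = 49/139 × 62 + 101 ≈ 122.86 → 123.
Kraków: 135 lies in 82–159, so I_lo=51, I_hi=100, C_lo=82, C_hi=159.
(100−51)/(159−82) × (135−82) + 51 = 49/77 × 53 + 51 ≈ 84.73 → 85.
Bangkok: 330 ∈ [300, 371] ↔ index [151, 200].
151 + (330−300)·(200−151)/(371−300) = 151 + 30·49/71 ≈ 171.70, so AQI = 172.
AQIs: Fresno=56, Riyadh=183, Denver=123, Kraków=85, Bangkok=172. Sum = 56 + 183 + 123 + 85 + 172 = 619.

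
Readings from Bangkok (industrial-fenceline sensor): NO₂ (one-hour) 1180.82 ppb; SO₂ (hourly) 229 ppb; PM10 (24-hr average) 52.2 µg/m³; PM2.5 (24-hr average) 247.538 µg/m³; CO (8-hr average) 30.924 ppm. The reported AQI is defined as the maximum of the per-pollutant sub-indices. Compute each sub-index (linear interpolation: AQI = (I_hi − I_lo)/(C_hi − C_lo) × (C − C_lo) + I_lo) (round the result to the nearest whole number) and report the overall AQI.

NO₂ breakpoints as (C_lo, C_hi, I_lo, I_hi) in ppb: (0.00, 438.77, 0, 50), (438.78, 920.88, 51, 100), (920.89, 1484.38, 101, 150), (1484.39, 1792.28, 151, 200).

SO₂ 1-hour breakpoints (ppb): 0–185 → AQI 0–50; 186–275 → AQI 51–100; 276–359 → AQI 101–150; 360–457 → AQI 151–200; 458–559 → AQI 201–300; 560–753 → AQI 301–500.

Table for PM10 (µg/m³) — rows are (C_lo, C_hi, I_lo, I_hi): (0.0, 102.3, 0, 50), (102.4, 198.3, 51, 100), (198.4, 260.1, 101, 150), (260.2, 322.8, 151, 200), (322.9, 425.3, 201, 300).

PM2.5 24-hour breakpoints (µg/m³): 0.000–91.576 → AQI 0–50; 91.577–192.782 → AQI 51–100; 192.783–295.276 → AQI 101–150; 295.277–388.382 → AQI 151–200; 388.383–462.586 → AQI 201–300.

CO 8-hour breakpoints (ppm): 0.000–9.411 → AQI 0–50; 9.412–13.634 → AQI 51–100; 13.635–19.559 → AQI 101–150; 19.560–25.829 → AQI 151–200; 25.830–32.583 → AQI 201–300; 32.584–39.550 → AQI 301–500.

NO₂: 1180.82 ∈ [920.89, 1484.38] ↔ index [101, 150].
101 + (1180.82−920.89)·(150−101)/(1484.38−920.89) = 101 + 259.93·49/563.49 ≈ 123.60, so AQI = 124.
SO₂ 229: bracket 186–275 → index 51–100; slope 49/89, offset 43.
AQI = 51 + 49/89·43 ≈ 74.67 ⇒ 75.
PM10: 52.2 lies in 0.0–102.3, so I_lo=0, I_hi=50, C_lo=0.0, C_hi=102.3.
(50−0)/(102.3−0.0) × (52.2−0.0) + 0 = 50/102.3 × 52.2 + 0 ≈ 25.51 → 26.
PM2.5: row 192.783–295.276 (AQI 101–150). (150−101)·(247.538−192.783)/(295.276−192.783) + 101 = 49·54.755/102.493 + 101 ≈ 127.18 → 127.
CO: 30.924 ∈ [25.830, 32.583] ↔ index [201, 300].
201 + (30.924−25.830)·(300−201)/(32.583−25.830) = 201 + 5.094·99/6.753 ≈ 275.68, so AQI = 276.
Sub-indices: NO₂→124, SO₂→75, PM10→26, PM2.5→127, CO→276. Overall AQI = max = 276; dominant pollutant is CO.
AQI 276: Very Unhealthy.

276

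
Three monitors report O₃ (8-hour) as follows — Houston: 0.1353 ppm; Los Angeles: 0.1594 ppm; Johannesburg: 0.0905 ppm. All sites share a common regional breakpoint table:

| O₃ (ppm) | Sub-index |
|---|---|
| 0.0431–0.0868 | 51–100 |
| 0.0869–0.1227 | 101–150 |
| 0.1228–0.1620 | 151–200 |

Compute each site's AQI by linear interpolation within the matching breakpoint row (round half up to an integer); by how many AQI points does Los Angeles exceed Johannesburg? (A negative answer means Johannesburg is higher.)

Houston: 0.1353 ∈ [0.1228, 0.1620] ↔ index [151, 200].
151 + (0.1353−0.1228)·(200−151)/(0.1620−0.1228) = 151 + 0.0125·49/0.0392 ≈ 166.63, so AQI = 167.
Los Angeles 0.1594: bracket 0.1228–0.1620 → index 151–200; slope 49/0.0392, offset 0.0366.
AQI = 151 + 49/0.0392·0.0366 ≈ 196.75 ⇒ 197.
Johannesburg: row 0.0869–0.1227 (AQI 101–150). (150−101)·(0.0905−0.0869)/(0.1227−0.0869) + 101 = 49·0.0036/0.0358 + 101 ≈ 105.93 → 106.
AQIs: Houston=167, Los Angeles=197, Johannesburg=106. Los Angeles (197) − Johannesburg (106) = 91.

91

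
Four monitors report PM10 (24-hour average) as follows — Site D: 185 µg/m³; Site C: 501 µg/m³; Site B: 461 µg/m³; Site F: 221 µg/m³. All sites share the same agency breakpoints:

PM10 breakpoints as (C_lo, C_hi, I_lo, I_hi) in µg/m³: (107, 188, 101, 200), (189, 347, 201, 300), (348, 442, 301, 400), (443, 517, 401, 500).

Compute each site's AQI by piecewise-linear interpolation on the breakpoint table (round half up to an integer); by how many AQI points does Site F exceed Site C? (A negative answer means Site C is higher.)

Site D: 185 lies in 107–188, so I_lo=101, I_hi=200, C_lo=107, C_hi=188.
(200−101)/(188−107) × (185−107) + 101 = 99/81 × 78 + 101 ≈ 196.33 → 196.
Site C: row 443–517 (AQI 401–500). (500−401)·(501−443)/(517−443) + 401 = 99·58/74 + 401 ≈ 478.59 → 479.
Site B 461: bracket 443–517 → index 401–500; slope 99/74, offset 18.
AQI = 401 + 99/74·18 ≈ 425.08 ⇒ 425.
Site F: 221 ∈ [189, 347] ↔ index [201, 300].
201 + (221−189)·(300−201)/(347−189) = 201 + 32·99/158 ≈ 221.05, so AQI = 221.
AQIs: Site D=196, Site C=479, Site B=425, Site F=221. Site F (221) − Site C (479) = -258.

-258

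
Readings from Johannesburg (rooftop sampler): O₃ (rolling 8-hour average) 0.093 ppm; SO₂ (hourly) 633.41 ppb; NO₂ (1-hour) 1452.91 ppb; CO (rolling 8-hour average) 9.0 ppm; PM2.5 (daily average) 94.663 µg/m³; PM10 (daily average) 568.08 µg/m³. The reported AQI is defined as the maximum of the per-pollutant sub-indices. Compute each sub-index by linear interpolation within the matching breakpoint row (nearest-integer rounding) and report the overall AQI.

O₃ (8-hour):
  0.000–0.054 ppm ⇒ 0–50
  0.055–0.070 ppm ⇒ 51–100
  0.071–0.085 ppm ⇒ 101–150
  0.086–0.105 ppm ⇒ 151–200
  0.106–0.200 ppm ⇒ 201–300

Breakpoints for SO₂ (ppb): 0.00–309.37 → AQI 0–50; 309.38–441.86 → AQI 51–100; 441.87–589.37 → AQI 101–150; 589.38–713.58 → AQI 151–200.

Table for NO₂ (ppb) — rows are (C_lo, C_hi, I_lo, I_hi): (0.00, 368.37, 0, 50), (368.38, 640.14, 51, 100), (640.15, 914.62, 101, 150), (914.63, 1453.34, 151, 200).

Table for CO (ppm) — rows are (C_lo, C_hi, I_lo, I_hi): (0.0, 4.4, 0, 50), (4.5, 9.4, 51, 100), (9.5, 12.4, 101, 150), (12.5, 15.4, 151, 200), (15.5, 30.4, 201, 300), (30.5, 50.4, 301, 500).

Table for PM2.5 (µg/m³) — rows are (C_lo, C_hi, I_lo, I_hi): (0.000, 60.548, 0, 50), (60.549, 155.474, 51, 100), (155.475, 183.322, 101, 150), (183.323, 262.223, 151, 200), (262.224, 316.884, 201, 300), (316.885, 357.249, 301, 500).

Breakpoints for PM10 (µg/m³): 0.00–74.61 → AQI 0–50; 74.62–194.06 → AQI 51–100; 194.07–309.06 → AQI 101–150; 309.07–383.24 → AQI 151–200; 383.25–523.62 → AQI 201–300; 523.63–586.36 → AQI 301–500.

442

O₃: row 0.086–0.105 (AQI 151–200). (200−151)·(0.093−0.086)/(0.105−0.086) + 151 = 49·0.007/0.019 + 151 ≈ 169.05 → 169.
SO₂: row 589.38–713.58 (AQI 151–200). (200−151)·(633.41−589.38)/(713.58−589.38) + 151 = 49·44.03/124.20 + 151 ≈ 168.37 → 168.
NO₂: 1452.91 lies in 914.63–1453.34, so I_lo=151, I_hi=200, C_lo=914.63, C_hi=1453.34.
(200−151)/(1453.34−914.63) × (1452.91−914.63) + 151 = 49/538.71 × 538.28 + 151 ≈ 199.96 → 200.
CO: 9.0 ∈ [4.5, 9.4] ↔ index [51, 100].
51 + (9.0−4.5)·(100−51)/(9.4−4.5) = 51 + 4.5·49/4.9 ≈ 96.00, so AQI = 96.
PM2.5: 94.663 lies in 60.549–155.474, so I_lo=51, I_hi=100, C_lo=60.549, C_hi=155.474.
(100−51)/(155.474−60.549) × (94.663−60.549) + 51 = 49/94.925 × 34.114 + 51 ≈ 68.61 → 69.
PM10: 568.08 lies in 523.63–586.36, so I_lo=301, I_hi=500, C_lo=523.63, C_hi=586.36.
(500−301)/(586.36−523.63) × (568.08−523.63) + 301 = 199/62.73 × 44.45 + 301 ≈ 442.01 → 442.
Sub-indices: O₃→169, SO₂→168, NO₂→200, CO→96, PM2.5→69, PM10→442. Overall AQI = max = 442; dominant pollutant is PM10.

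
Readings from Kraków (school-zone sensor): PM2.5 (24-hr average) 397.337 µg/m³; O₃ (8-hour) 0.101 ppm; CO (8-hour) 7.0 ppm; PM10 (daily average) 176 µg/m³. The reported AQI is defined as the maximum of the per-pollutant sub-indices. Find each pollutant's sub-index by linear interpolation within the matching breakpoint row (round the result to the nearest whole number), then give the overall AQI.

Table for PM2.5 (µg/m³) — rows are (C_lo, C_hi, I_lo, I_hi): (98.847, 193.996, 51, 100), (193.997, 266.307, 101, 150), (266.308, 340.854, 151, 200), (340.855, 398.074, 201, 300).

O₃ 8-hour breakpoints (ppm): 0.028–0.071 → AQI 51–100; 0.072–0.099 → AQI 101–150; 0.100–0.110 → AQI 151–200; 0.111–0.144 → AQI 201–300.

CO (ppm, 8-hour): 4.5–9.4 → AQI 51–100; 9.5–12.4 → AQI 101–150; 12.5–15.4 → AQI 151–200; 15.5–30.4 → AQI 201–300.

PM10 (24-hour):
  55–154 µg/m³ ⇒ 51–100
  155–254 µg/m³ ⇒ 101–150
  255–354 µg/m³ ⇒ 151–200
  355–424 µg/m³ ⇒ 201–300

PM2.5: 397.337 ∈ [340.855, 398.074] ↔ index [201, 300].
201 + (397.337−340.855)·(300−201)/(398.074−340.855) = 201 + 56.482·99/57.219 ≈ 298.72, so AQI = 299.
O₃: 0.101 ∈ [0.100, 0.110] ↔ index [151, 200].
151 + (0.101−0.100)·(200−151)/(0.110−0.100) = 151 + 0.001·49/0.010 ≈ 155.90, so AQI = 156.
CO 7.0: bracket 4.5–9.4 → index 51–100; slope 49/4.9, offset 2.5.
AQI = 51 + 49/4.9·2.5 ≈ 76.00 ⇒ 76.
PM10: row 155–254 (AQI 101–150). (150−101)·(176−155)/(254−155) + 101 = 49·21/99 + 101 ≈ 111.39 → 111.
Sub-indices: PM2.5→299, O₃→156, CO→76, PM10→111. Overall AQI = max = 299; dominant pollutant is PM2.5.
AQI 299: Very Unhealthy.

299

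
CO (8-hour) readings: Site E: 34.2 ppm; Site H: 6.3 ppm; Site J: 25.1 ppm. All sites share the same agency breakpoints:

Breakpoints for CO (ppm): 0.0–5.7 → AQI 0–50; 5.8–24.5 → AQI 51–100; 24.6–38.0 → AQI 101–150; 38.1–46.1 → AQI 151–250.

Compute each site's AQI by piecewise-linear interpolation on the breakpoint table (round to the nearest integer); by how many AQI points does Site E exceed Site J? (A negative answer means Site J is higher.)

33

Site E: 34.2 ∈ [24.6, 38.0] ↔ index [101, 150].
101 + (34.2−24.6)·(150−101)/(38.0−24.6) = 101 + 9.6·49/13.4 ≈ 136.10, so AQI = 136.
Site H: 6.3 ∈ [5.8, 24.5] ↔ index [51, 100].
51 + (6.3−5.8)·(100−51)/(24.5−5.8) = 51 + 0.5·49/18.7 ≈ 52.31, so AQI = 52.
Site J: 25.1 lies in 24.6–38.0, so I_lo=101, I_hi=150, C_lo=24.6, C_hi=38.0.
(150−101)/(38.0−24.6) × (25.1−24.6) + 101 = 49/13.4 × 0.5 + 101 ≈ 102.83 → 103.
AQIs: Site E=136, Site H=52, Site J=103. Site E (136) − Site J (103) = 33.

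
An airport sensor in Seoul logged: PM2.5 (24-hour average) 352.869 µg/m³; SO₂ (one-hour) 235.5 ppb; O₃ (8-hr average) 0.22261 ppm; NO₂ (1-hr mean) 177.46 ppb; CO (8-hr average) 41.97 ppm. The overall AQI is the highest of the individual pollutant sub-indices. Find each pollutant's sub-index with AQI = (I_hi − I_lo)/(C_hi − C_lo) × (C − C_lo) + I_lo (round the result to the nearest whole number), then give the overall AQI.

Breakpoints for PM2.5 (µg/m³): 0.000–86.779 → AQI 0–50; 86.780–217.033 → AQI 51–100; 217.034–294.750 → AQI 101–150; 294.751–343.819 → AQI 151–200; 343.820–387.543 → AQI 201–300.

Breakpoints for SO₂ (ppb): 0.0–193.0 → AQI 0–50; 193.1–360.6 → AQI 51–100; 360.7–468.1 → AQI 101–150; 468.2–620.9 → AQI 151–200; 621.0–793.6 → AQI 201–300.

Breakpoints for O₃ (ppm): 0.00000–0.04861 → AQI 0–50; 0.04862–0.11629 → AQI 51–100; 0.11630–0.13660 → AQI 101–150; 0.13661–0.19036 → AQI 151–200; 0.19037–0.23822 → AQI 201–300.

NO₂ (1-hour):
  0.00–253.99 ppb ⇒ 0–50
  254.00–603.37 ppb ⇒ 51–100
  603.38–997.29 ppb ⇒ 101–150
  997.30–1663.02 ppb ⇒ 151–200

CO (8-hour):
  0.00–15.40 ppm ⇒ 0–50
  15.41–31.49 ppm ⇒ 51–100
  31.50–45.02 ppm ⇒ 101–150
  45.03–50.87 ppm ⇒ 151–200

268

PM2.5: 352.869 lies in 343.820–387.543, so I_lo=201, I_hi=300, C_lo=343.820, C_hi=387.543.
(300−201)/(387.543−343.820) × (352.869−343.820) + 201 = 99/43.723 × 9.049 + 201 ≈ 221.49 → 221.
SO₂: 235.5 lies in 193.1–360.6, so I_lo=51, I_hi=100, C_lo=193.1, C_hi=360.6.
(100−51)/(360.6−193.1) × (235.5−193.1) + 51 = 49/167.5 × 42.4 + 51 ≈ 63.40 → 63.
O₃: 0.22261 lies in 0.19037–0.23822, so I_lo=201, I_hi=300, C_lo=0.19037, C_hi=0.23822.
(300−201)/(0.23822−0.19037) × (0.22261−0.19037) + 201 = 99/0.04785 × 0.03224 + 201 ≈ 267.70 → 268.
NO₂ 177.46: bracket 0.00–253.99 → index 0–50; slope 50/253.99, offset 177.46.
AQI = 0 + 50/253.99·177.46 ≈ 34.93 ⇒ 35.
CO: row 31.50–45.02 (AQI 101–150). (150−101)·(41.97−31.50)/(45.02−31.50) + 101 = 49·10.47/13.52 + 101 ≈ 138.95 → 139.
Sub-indices: PM2.5→221, SO₂→63, O₃→268, NO₂→35, CO→139. Overall AQI = max = 268; dominant pollutant is O₃.
AQI 268: Very Unhealthy.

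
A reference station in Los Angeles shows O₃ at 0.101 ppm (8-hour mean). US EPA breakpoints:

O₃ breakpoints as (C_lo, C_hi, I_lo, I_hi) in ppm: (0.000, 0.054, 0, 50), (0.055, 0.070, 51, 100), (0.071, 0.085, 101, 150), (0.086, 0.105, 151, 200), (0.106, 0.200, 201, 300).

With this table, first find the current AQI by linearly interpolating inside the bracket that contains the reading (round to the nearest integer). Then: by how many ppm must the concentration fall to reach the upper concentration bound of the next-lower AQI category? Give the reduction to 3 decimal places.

0.016

O₃: 0.101 lies in 0.086–0.105, so I_lo=151, I_hi=200, C_lo=0.086, C_hi=0.105.
(200−151)/(0.105−0.086) × (0.101−0.086) + 151 = 49/0.019 × 0.015 + 151 ≈ 189.68 → 190.
Current AQI 190 is in the Unhealthy range (151–200). The next-lower category tops out at AQI 150, whose upper concentration bound is 0.085 ppm.
Reduction needed = 0.101 − 0.085 = 0.016 ppm.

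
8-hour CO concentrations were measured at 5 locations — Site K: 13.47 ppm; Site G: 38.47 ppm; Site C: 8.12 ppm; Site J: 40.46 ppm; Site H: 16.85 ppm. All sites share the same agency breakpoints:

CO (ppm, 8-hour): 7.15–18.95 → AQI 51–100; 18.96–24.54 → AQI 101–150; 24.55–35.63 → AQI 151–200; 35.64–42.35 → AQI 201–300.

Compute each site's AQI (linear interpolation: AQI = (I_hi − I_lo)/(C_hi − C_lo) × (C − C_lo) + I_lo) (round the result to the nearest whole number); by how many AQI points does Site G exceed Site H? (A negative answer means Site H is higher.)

152

Site K: row 7.15–18.95 (AQI 51–100). (100−51)·(13.47−7.15)/(18.95−7.15) + 51 = 49·6.32/11.80 + 51 ≈ 77.24 → 77.
Site G: 38.47 ∈ [35.64, 42.35] ↔ index [201, 300].
201 + (38.47−35.64)·(300−201)/(42.35−35.64) = 201 + 2.83·99/6.71 ≈ 242.75, so AQI = 243.
Site C: 8.12 lies in 7.15–18.95, so I_lo=51, I_hi=100, C_lo=7.15, C_hi=18.95.
(100−51)/(18.95−7.15) × (8.12−7.15) + 51 = 49/11.80 × 0.97 + 51 ≈ 55.03 → 55.
Site J: 40.46 lies in 35.64–42.35, so I_lo=201, I_hi=300, C_lo=35.64, C_hi=42.35.
(300−201)/(42.35−35.64) × (40.46−35.64) + 201 = 99/6.71 × 4.82 + 201 ≈ 272.11 → 272.
Site H: 16.85 ∈ [7.15, 18.95] ↔ index [51, 100].
51 + (16.85−7.15)·(100−51)/(18.95−7.15) = 51 + 9.70·49/11.80 ≈ 91.28, so AQI = 91.
AQIs: Site K=77, Site G=243, Site C=55, Site J=272, Site H=91. Site G (243) − Site H (91) = 152.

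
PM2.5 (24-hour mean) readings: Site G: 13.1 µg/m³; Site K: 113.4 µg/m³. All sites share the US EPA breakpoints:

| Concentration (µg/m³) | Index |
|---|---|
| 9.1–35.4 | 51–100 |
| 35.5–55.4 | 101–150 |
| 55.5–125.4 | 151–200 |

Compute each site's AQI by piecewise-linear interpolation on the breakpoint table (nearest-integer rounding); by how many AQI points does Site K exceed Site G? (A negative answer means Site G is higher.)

Site G: 13.1 lies in 9.1–35.4, so I_lo=51, I_hi=100, C_lo=9.1, C_hi=35.4.
(100−51)/(35.4−9.1) × (13.1−9.1) + 51 = 49/26.3 × 4.0 + 51 ≈ 58.45 → 58.
Site K: 113.4 ∈ [55.5, 125.4] ↔ index [151, 200].
151 + (113.4−55.5)·(200−151)/(125.4−55.5) = 151 + 57.9·49/69.9 ≈ 191.59, so AQI = 192.
AQIs: Site G=58, Site K=192. Site K (192) − Site G (58) = 134.

134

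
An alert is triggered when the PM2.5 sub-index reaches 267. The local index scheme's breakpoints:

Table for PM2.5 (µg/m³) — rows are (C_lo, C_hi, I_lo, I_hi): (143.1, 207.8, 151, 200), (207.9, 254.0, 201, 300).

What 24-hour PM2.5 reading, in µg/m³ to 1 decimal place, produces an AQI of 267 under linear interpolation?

238.6

AQI 267 lies in the 201–300 band, which corresponds to 207.9–254.0 µg/m³.
C = 207.9 + (267−201)×(254.0−207.9)/(300−201) = 207.9 + 66×46.1/99 ≈ 238.633 µg/m³ → 238.6 µg/m³ to 1 dp.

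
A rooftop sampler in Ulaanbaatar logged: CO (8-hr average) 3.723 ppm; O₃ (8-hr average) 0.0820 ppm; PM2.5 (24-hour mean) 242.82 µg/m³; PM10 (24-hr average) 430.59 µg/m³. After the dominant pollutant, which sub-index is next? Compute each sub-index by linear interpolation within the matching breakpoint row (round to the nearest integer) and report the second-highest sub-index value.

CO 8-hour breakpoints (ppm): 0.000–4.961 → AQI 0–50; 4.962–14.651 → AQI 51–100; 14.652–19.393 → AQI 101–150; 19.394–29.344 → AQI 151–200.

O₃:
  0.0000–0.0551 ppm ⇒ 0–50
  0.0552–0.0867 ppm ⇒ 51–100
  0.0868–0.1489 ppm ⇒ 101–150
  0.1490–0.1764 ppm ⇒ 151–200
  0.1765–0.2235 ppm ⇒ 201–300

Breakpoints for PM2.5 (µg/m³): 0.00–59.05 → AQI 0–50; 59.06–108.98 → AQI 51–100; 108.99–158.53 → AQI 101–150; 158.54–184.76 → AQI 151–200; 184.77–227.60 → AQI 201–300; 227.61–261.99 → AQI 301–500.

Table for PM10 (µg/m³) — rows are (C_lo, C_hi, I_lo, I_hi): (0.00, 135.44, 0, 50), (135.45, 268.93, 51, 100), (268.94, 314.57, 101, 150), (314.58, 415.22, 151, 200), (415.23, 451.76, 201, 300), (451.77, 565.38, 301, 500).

CO: 3.723 lies in 0.000–4.961, so I_lo=0, I_hi=50, C_lo=0.000, C_hi=4.961.
(50−0)/(4.961−0.000) × (3.723−0.000) + 0 = 50/4.961 × 3.723 + 0 ≈ 37.52 → 38.
O₃: 0.0820 lies in 0.0552–0.0867, so I_lo=51, I_hi=100, C_lo=0.0552, C_hi=0.0867.
(100−51)/(0.0867−0.0552) × (0.0820−0.0552) + 51 = 49/0.0315 × 0.0268 + 51 ≈ 92.69 → 93.
PM2.5: row 227.61–261.99 (AQI 301–500). (500−301)·(242.82−227.61)/(261.99−227.61) + 301 = 199·15.21/34.38 + 301 ≈ 389.04 → 389.
PM10: 430.59 ∈ [415.23, 451.76] ↔ index [201, 300].
201 + (430.59−415.23)·(300−201)/(451.76−415.23) = 201 + 15.36·99/36.53 ≈ 242.63, so AQI = 243.
Sub-indices: CO→38, O₃→93, PM2.5→389, PM10→243. Ranked high→low: 389, 243, 93, 38. Second-highest sub-index = 243.

243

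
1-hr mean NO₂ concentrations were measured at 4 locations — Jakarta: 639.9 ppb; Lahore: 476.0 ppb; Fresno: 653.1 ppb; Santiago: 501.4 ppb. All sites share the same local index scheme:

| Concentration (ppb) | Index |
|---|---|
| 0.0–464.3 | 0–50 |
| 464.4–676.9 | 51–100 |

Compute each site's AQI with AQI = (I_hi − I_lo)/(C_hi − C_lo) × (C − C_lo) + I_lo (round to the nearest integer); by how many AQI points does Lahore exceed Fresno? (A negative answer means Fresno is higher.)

Jakarta: 639.9 lies in 464.4–676.9, so I_lo=51, I_hi=100, C_lo=464.4, C_hi=676.9.
(100−51)/(676.9−464.4) × (639.9−464.4) + 51 = 49/212.5 × 175.5 + 51 ≈ 91.47 → 91.
Lahore: 476.0 lies in 464.4–676.9, so I_lo=51, I_hi=100, C_lo=464.4, C_hi=676.9.
(100−51)/(676.9−464.4) × (476.0−464.4) + 51 = 49/212.5 × 11.6 + 51 ≈ 53.67 → 54.
Fresno: 653.1 lies in 464.4–676.9, so I_lo=51, I_hi=100, C_lo=464.4, C_hi=676.9.
(100−51)/(676.9−464.4) × (653.1−464.4) + 51 = 49/212.5 × 188.7 + 51 ≈ 94.51 → 95.
Santiago: 501.4 lies in 464.4–676.9, so I_lo=51, I_hi=100, C_lo=464.4, C_hi=676.9.
(100−51)/(676.9−464.4) × (501.4−464.4) + 51 = 49/212.5 × 37.0 + 51 ≈ 59.53 → 60.
AQIs: Jakarta=91, Lahore=54, Fresno=95, Santiago=60. Lahore (54) − Fresno (95) = -41.

-41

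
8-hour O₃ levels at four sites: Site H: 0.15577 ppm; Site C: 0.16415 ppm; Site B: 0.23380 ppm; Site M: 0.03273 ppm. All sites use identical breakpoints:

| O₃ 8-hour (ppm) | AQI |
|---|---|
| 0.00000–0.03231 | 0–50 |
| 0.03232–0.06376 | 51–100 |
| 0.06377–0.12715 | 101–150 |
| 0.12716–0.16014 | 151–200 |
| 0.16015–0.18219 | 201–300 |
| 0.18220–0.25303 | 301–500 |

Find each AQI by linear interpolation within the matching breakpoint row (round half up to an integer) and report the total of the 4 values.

Site H: row 0.12716–0.16014 (AQI 151–200). (200−151)·(0.15577−0.12716)/(0.16014−0.12716) + 151 = 49·0.02861/0.03298 + 151 ≈ 193.51 → 194.
Site C 0.16415: bracket 0.16015–0.18219 → index 201–300; slope 99/0.02204, offset 0.00400.
AQI = 201 + 99/0.02204·0.00400 ≈ 218.97 ⇒ 219.
Site B: 0.23380 lies in 0.18220–0.25303, so I_lo=301, I_hi=500, C_lo=0.18220, C_hi=0.25303.
(500−301)/(0.25303−0.18220) × (0.23380−0.18220) + 301 = 199/0.07083 × 0.05160 + 301 ≈ 445.97 → 446.
Site M 0.03273: bracket 0.03232–0.06376 → index 51–100; slope 49/0.03144, offset 0.00041.
AQI = 51 + 49/0.03144·0.00041 ≈ 51.64 ⇒ 52.
AQIs: Site H=194, Site C=219, Site B=446, Site M=52. Sum = 194 + 219 + 446 + 52 = 911.

911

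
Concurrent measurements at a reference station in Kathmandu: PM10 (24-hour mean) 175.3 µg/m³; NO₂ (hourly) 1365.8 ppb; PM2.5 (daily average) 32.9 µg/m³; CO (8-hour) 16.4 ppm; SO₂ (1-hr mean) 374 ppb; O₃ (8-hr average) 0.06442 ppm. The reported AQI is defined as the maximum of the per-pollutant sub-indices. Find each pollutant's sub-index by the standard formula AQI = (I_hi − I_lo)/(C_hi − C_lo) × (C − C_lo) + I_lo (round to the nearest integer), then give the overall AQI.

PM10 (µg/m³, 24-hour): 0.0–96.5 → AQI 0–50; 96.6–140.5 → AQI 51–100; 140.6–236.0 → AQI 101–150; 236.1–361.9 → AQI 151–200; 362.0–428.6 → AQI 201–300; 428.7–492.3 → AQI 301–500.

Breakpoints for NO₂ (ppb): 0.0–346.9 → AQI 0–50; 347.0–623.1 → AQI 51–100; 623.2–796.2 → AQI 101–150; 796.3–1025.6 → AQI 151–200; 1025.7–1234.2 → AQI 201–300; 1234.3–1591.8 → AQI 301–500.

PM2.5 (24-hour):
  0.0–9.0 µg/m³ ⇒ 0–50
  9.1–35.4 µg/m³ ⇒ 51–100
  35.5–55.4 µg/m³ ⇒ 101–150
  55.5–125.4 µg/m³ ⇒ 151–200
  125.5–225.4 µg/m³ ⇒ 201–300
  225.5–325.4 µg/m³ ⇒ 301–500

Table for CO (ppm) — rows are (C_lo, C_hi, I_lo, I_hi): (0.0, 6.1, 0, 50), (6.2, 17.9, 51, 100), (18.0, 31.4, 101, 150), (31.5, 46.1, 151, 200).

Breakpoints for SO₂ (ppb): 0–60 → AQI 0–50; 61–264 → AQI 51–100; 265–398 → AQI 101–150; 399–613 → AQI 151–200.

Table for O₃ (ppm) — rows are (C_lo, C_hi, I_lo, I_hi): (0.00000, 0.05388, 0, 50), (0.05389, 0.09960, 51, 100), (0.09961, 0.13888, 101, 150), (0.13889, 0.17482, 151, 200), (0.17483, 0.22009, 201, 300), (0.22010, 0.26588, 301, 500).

PM10: 175.3 lies in 140.6–236.0, so I_lo=101, I_hi=150, C_lo=140.6, C_hi=236.0.
(150−101)/(236.0−140.6) × (175.3−140.6) + 101 = 49/95.4 × 34.7 + 101 ≈ 118.82 → 119.
NO₂ 1365.8: bracket 1234.3–1591.8 → index 301–500; slope 199/357.5, offset 131.5.
AQI = 301 + 199/357.5·131.5 ≈ 374.20 ⇒ 374.
PM2.5: 32.9 lies in 9.1–35.4, so I_lo=51, I_hi=100, C_lo=9.1, C_hi=35.4.
(100−51)/(35.4−9.1) × (32.9−9.1) + 51 = 49/26.3 × 23.8 + 51 ≈ 95.34 → 95.
CO: 16.4 lies in 6.2–17.9, so I_lo=51, I_hi=100, C_lo=6.2, C_hi=17.9.
(100−51)/(17.9−6.2) × (16.4−6.2) + 51 = 49/11.7 × 10.2 + 51 ≈ 93.72 → 94.
SO₂: 374 lies in 265–398, so I_lo=101, I_hi=150, C_lo=265, C_hi=398.
(150−101)/(398−265) × (374−265) + 101 = 49/133 × 109 + 101 ≈ 141.16 → 141.
O₃: row 0.05389–0.09960 (AQI 51–100). (100−51)·(0.06442−0.05389)/(0.09960−0.05389) + 51 = 49·0.01053/0.04571 + 51 ≈ 62.29 → 62.
Sub-indices: PM10→119, NO₂→374, PM2.5→95, CO→94, SO₂→141, O₃→62. Overall AQI = max = 374; dominant pollutant is NO₂.

374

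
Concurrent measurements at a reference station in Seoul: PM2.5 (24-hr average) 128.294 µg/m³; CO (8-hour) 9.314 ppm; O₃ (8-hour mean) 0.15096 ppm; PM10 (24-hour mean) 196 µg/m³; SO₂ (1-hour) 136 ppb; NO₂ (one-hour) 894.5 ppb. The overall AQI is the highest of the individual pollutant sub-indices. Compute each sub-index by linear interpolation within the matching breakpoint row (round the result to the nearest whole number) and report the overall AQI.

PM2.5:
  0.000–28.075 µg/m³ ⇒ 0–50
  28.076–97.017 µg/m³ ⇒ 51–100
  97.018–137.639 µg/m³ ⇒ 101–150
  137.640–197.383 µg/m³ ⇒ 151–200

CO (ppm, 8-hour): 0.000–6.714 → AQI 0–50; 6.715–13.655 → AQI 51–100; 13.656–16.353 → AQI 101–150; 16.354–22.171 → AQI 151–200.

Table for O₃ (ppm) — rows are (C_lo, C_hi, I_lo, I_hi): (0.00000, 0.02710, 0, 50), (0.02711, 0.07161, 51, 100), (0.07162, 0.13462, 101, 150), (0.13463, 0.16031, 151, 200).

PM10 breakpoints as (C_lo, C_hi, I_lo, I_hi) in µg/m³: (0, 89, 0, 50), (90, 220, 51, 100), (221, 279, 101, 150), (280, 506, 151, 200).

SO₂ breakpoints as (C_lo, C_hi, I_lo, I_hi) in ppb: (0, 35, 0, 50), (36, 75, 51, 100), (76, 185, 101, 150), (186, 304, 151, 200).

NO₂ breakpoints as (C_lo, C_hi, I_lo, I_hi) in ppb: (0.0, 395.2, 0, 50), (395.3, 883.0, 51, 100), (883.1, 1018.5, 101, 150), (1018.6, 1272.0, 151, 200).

PM2.5: 128.294 lies in 97.018–137.639, so I_lo=101, I_hi=150, C_lo=97.018, C_hi=137.639.
(150−101)/(137.639−97.018) × (128.294−97.018) + 101 = 49/40.621 × 31.276 + 101 ≈ 138.73 → 139.
CO: 9.314 lies in 6.715–13.655, so I_lo=51, I_hi=100, C_lo=6.715, C_hi=13.655.
(100−51)/(13.655−6.715) × (9.314−6.715) + 51 = 49/6.940 × 2.599 + 51 ≈ 69.35 → 69.
O₃: 0.15096 ∈ [0.13463, 0.16031] ↔ index [151, 200].
151 + (0.15096−0.13463)·(200−151)/(0.16031−0.13463) = 151 + 0.01633·49/0.02568 ≈ 182.16, so AQI = 182.
PM10: 196 ∈ [90, 220] ↔ index [51, 100].
51 + (196−90)·(100−51)/(220−90) = 51 + 106·49/130 ≈ 90.95, so AQI = 91.
SO₂ 136: bracket 76–185 → index 101–150; slope 49/109, offset 60.
AQI = 101 + 49/109·60 ≈ 127.97 ⇒ 128.
NO₂: 894.5 lies in 883.1–1018.5, so I_lo=101, I_hi=150, C_lo=883.1, C_hi=1018.5.
(150−101)/(1018.5−883.1) × (894.5−883.1) + 101 = 49/135.4 × 11.4 + 101 ≈ 105.13 → 105.
Sub-indices: PM2.5→139, CO→69, O₃→182, PM10→91, SO₂→128, NO₂→105. Overall AQI = max = 182; dominant pollutant is O₃.

182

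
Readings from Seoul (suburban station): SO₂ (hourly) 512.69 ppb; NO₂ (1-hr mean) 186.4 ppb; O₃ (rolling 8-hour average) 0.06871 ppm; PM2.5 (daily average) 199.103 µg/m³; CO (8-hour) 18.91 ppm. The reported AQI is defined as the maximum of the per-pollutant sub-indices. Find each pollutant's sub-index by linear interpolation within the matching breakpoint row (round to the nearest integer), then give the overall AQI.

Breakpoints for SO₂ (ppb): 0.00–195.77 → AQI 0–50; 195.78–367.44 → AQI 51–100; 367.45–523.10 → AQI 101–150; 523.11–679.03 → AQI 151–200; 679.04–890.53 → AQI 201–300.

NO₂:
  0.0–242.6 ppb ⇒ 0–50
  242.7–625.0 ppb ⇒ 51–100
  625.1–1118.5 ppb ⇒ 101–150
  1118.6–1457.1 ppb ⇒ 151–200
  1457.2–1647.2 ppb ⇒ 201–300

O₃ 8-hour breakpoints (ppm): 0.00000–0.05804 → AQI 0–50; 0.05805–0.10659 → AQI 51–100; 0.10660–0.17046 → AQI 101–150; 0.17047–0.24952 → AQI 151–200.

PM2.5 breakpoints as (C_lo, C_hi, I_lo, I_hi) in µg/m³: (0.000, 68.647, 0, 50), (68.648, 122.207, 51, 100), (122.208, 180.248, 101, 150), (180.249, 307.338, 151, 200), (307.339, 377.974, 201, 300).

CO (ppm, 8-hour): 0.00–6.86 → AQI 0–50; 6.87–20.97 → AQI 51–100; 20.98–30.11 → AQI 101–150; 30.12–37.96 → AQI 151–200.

SO₂: row 367.45–523.10 (AQI 101–150). (150−101)·(512.69−367.45)/(523.10−367.45) + 101 = 49·145.24/155.65 + 101 ≈ 146.72 → 147.
NO₂: 186.4 lies in 0.0–242.6, so I_lo=0, I_hi=50, C_lo=0.0, C_hi=242.6.
(50−0)/(242.6−0.0) × (186.4−0.0) + 0 = 50/242.6 × 186.4 + 0 ≈ 38.42 → 38.
O₃ 0.06871: bracket 0.05805–0.10659 → index 51–100; slope 49/0.04854, offset 0.01066.
AQI = 51 + 49/0.04854·0.01066 ≈ 61.76 ⇒ 62.
PM2.5 199.103: bracket 180.249–307.338 → index 151–200; slope 49/127.089, offset 18.854.
AQI = 151 + 49/127.089·18.854 ≈ 158.27 ⇒ 158.
CO 18.91: bracket 6.87–20.97 → index 51–100; slope 49/14.10, offset 12.04.
AQI = 51 + 49/14.10·12.04 ≈ 92.84 ⇒ 93.
Sub-indices: SO₂→147, NO₂→38, O₃→62, PM2.5→158, CO→93. Overall AQI = max = 158; dominant pollutant is PM2.5.

158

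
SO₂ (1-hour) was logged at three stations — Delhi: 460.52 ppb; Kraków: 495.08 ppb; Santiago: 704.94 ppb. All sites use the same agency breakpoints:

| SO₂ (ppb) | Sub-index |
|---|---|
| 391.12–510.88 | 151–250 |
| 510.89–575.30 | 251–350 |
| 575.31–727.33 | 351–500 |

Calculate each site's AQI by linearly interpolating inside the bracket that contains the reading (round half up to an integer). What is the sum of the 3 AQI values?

Delhi: 460.52 ∈ [391.12, 510.88] ↔ index [151, 250].
151 + (460.52−391.12)·(250−151)/(510.88−391.12) = 151 + 69.40·99/119.76 ≈ 208.37, so AQI = 208.
Kraków: row 391.12–510.88 (AQI 151–250). (250−151)·(495.08−391.12)/(510.88−391.12) + 151 = 99·103.96/119.76 + 151 ≈ 236.94 → 237.
Santiago: 704.94 ∈ [575.31, 727.33] ↔ index [351, 500].
351 + (704.94−575.31)·(500−351)/(727.33−575.31) = 351 + 129.63·149/152.02 ≈ 478.05, so AQI = 478.
AQIs: Delhi=208, Kraków=237, Santiago=478. Sum = 208 + 237 + 478 = 923.

923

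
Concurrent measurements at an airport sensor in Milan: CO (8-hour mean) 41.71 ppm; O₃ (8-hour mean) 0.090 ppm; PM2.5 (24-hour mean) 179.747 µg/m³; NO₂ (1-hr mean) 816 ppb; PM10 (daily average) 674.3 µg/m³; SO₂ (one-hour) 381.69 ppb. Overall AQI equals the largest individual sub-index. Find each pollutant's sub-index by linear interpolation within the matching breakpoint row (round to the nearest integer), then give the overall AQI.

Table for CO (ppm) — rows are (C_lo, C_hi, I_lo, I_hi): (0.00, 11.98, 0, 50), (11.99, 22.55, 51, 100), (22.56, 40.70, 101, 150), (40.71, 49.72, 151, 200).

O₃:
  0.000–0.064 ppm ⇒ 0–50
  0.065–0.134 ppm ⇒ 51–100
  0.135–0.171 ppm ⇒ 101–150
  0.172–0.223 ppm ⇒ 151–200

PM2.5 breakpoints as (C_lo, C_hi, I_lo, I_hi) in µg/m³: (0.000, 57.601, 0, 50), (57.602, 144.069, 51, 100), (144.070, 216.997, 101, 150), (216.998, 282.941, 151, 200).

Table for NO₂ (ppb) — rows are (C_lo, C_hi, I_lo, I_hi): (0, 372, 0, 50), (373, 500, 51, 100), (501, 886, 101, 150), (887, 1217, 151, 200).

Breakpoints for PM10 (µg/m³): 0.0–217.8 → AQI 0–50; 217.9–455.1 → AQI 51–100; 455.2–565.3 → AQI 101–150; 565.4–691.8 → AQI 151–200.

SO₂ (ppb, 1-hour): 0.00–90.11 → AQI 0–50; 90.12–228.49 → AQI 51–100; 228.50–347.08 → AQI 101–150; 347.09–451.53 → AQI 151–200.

193

CO: 41.71 lies in 40.71–49.72, so I_lo=151, I_hi=200, C_lo=40.71, C_hi=49.72.
(200−151)/(49.72−40.71) × (41.71−40.71) + 151 = 49/9.01 × 1.00 + 151 ≈ 156.44 → 156.
O₃: 0.090 ∈ [0.065, 0.134] ↔ index [51, 100].
51 + (0.090−0.065)·(100−51)/(0.134−0.065) = 51 + 0.025·49/0.069 ≈ 68.75, so AQI = 69.
PM2.5: row 144.070–216.997 (AQI 101–150). (150−101)·(179.747−144.070)/(216.997−144.070) + 101 = 49·35.677/72.927 + 101 ≈ 124.97 → 125.
NO₂: row 501–886 (AQI 101–150). (150−101)·(816−501)/(886−501) + 101 = 49·315/385 + 101 ≈ 141.09 → 141.
PM10: 674.3 lies in 565.4–691.8, so I_lo=151, I_hi=200, C_lo=565.4, C_hi=691.8.
(200−151)/(691.8−565.4) × (674.3−565.4) + 151 = 49/126.4 × 108.9 + 151 ≈ 193.22 → 193.
SO₂ 381.69: bracket 347.09–451.53 → index 151–200; slope 49/104.44, offset 34.60.
AQI = 151 + 49/104.44·34.60 ≈ 167.23 ⇒ 167.
Sub-indices: CO→156, O₃→69, PM2.5→125, NO₂→141, PM10→193, SO₂→167. Overall AQI = max = 193; dominant pollutant is PM10.
AQI 193: Unhealthy.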